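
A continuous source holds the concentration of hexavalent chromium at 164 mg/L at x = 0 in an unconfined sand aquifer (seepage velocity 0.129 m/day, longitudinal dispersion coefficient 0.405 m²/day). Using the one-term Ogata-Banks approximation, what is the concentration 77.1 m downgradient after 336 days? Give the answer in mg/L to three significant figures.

For a continuous step input, C/C₀ ≈ ½·erfc((x−vt)/(2√(Dt))).
vt = 0.129 × 336 = 43.344 m and 2√(Dt) = 2√(0.405 × 336) = 23.33 m.
Argument (x−vt)/(2√(Dt)) = (77.1 − 43.344)/23.33 = 1.447; ½·erfc(1.447) = 0.02036.
C = 164 × 0.02036 = 3.34 mg/L.

3.34 mg/L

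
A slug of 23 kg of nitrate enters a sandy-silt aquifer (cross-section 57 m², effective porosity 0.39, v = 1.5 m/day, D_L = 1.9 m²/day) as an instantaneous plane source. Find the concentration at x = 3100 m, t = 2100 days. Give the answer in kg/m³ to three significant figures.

0.00395 kg/m³

For an instantaneous plane source, C(x,t) = M/(n_e·A·√(4πDt)) · exp(−(x−vt)²/(4Dt)), with n_e·A the pore (flow) area.
Plume center vt = 1.5 × 2100 = 3150 m, so the well at 3100 m is 50 m upgradient of the peak.
√(4πDt) = 223.9 m, giving peak height M/(n_e·A·√(4πDt)) = 23/(0.39 × 57 × 223.9) = 0.004621 kg/m³.
(x−vt)²/(4Dt) = (-50)²/(4 × 1.9 × 2100) = 0.1566; exp(−0.1566) = 0.8550.
C = 0.004621 × 0.8550 = 0.00395 kg/m³.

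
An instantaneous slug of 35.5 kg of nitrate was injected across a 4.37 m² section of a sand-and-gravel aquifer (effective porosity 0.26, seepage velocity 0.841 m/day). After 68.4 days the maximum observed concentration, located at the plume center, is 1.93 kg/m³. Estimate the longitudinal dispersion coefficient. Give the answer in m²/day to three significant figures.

At the plume center C_max = M/(n_e·A·√(4πDt)), so D = M²/(4πt·(n_e·A·C_max)²).
n_e·A·C_max = 0.26 × 4.37 × 1.93 = 2.193 kg/m.
D = 35.5²/(4π × 68.4 × 2.193²) = 0.305 m²/day.

0.305 m²/day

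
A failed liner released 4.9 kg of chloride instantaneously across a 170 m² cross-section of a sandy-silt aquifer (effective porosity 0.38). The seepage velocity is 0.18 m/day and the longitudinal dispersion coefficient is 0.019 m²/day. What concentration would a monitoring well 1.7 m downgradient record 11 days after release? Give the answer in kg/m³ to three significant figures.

For an instantaneous plane source, C(x,t) = M/(n_e·A·√(4πDt)) · exp(−(x−vt)²/(4Dt)), with n_e·A the pore (flow) area.
Plume center vt = 0.18 × 11 = 1.98 m, so the well at 1.7 m is 0.28 m upgradient of the peak.
√(4πDt) = 1.621 m, giving peak height M/(n_e·A·√(4πDt)) = 4.9/(0.38 × 170 × 1.621) = 0.04679 kg/m³.
(x−vt)²/(4Dt) = (-0.28)²/(4 × 0.019 × 11) = 0.09378; exp(−0.09378) = 0.9105.
C = 0.04679 × 0.9105 = 0.0426 kg/m³.

0.0426 kg/m³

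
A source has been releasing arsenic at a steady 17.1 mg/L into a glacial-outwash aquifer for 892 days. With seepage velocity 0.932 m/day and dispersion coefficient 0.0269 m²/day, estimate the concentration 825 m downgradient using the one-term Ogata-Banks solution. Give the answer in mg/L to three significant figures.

For a continuous step input, C/C₀ ≈ ½·erfc((x−vt)/(2√(Dt))).
vt = 0.932 × 892 = 831.344 m and 2√(Dt) = 2√(0.0269 × 892) = 9.797 m.
Argument (x−vt)/(2√(Dt)) = (825 − 831.344)/9.797 = -0.6475; ½·erfc(-0.6475) = 0.8201.
C = 17.1 × 0.8201 = 14.0 mg/L.

14.0 mg/L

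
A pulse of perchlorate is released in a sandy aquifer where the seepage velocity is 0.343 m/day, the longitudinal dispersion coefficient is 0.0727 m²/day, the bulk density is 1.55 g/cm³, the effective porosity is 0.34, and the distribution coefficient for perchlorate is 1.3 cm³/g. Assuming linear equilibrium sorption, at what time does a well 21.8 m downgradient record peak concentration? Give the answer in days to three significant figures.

436 days

Retardation factor R = 1 + ρ_b·K_d/n = 1 + 1.55 × 1.3/0.34 = 6.926.
Sorption retards both mechanisms: v_R = v/R = 0.04952 m/day, D_R = D/R = 0.01050 m²/day.
Peak time from v_R²t² + 2D_R t − x² = 0: t = (√(D_R² + v_R²x²) − D_R)/v_R².
√(D_R² + v_R²x²) = √(0.01050² + 0.04952² × 21.8²) = 1.080; v_R² = 0.002452.
t = (1.080 − 0.01050)/0.002452 = 436 days.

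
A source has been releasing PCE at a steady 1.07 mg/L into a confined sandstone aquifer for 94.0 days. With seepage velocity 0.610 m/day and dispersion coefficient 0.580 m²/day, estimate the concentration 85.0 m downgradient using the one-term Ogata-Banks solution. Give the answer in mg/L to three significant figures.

0.00432 mg/L

For a continuous step input, C/C₀ ≈ ½·erfc((x−vt)/(2√(Dt))).
vt = 0.610 × 94.0 = 57.34 m and 2√(Dt) = 2√(0.580 × 94.0) = 14.77 m.
Argument (x−vt)/(2√(Dt)) = (85.0 − 57.34)/14.77 = 1.873; ½·erfc(1.873) = 0.004039.
C = 1.07 × 0.004039 = 0.00432 mg/L.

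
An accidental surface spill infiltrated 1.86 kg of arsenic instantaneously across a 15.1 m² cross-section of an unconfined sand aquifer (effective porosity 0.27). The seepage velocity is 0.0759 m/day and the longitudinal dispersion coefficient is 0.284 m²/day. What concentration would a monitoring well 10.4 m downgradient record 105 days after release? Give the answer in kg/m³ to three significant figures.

For an instantaneous plane source, C(x,t) = M/(n_e·A·√(4πDt)) · exp(−(x−vt)²/(4Dt)), with n_e·A the pore (flow) area.
Plume center vt = 0.0759 × 105 = 7.9695 m, so the well at 10.4 m is 2.4305 m downgradient of the peak.
√(4πDt) = 19.36 m, giving peak height M/(n_e·A·√(4πDt)) = 1.86/(0.27 × 15.1 × 19.36) = 0.02356 kg/m³.
(x−vt)²/(4Dt) = (2.4305)²/(4 × 0.284 × 105) = 0.04952; exp(−0.04952) = 0.9517.
C = 0.02356 × 0.9517 = 0.0224 kg/m³.

0.0224 kg/m³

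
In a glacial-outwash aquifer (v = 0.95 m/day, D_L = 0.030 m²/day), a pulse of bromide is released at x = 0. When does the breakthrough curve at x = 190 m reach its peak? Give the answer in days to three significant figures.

200 days

For the 1D instantaneous-source solution, setting ∂C/∂t = 0 at fixed x gives v²t² + 2Dt − x² = 0, so t = (√(D² + v²x²) − D)/v².
√(D² + v²x²) = √(0.030² + 0.95² × 190²) = 180.5; v² = 0.9025.
t = (180.5 − 0.030)/0.9025 = 200 days (vs. the pure-advection estimate x/v = 200 d).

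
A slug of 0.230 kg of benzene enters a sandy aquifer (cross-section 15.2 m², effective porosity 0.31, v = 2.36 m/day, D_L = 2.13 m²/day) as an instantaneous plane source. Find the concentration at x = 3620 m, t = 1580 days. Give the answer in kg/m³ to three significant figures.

For an instantaneous plane source, C(x,t) = M/(n_e·A·√(4πDt)) · exp(−(x−vt)²/(4Dt)), with n_e·A the pore (flow) area.
Plume center vt = 2.36 × 1580 = 3728.8 m, so the well at 3620 m is 108.8 m upgradient of the peak.
√(4πDt) = 205.6 m, giving peak height M/(n_e·A·√(4πDt)) = 0.230/(0.31 × 15.2 × 205.6) = 0.0002374 kg/m³.
(x−vt)²/(4Dt) = (-108.8)²/(4 × 2.13 × 1580) = 0.8793; exp(−0.8793) = 0.4151.
C = 0.0002374 × 0.4151 = 9.85e-05 kg/m³.

9.85e-05 kg/m³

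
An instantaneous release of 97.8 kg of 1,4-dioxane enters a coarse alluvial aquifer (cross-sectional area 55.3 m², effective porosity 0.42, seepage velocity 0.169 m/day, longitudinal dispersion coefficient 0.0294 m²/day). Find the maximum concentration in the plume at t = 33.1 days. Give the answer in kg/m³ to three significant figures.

1.20 kg/m³

The peak of an instantaneous 1D plume sits at x = vt; there the Gaussian factor is 1 and C_max = M/(n_e·A·√(4πDt)), where n_e·A is the pore area the mass is dissolved in.
√(4πDt) = √(4π × 0.0294 × 33.1) = 3.497 m, so C_max = 97.8/(0.42 × 55.3 × 3.497) = 1.20 kg/m³.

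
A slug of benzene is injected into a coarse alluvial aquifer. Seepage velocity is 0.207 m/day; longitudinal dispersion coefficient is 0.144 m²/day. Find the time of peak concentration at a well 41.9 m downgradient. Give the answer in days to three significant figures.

For the 1D instantaneous-source solution, setting ∂C/∂t = 0 at fixed x gives v²t² + 2Dt − x² = 0, so t = (√(D² + v²x²) − D)/v².
√(D² + v²x²) = √(0.144² + 0.207² × 41.9²) = 8.674; v² = 0.042849.
t = (8.674 − 0.144)/0.042849 = 199 days (vs. the pure-advection estimate x/v = 202 d).

199 days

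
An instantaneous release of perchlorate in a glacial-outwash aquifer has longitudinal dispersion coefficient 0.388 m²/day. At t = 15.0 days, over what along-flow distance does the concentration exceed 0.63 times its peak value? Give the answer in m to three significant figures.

The plume is Gaussian with σ = √(2Dt) = √(2 × 0.388 × 15.0) = 3.412 m.
C/C_peak = exp(−Δx²/(2σ²)) = 0.63 ⇒ Δx = σ·√(−2 ln 0.63) = 3.412 × 0.9613 = 3.280 m.
Width = 2Δx = 6.56 m.

6.56 m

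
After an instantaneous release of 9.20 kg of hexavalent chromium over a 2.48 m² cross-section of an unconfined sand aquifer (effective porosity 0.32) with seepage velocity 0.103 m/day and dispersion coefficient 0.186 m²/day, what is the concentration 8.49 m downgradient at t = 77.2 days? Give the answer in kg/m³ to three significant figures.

For an instantaneous plane source, C(x,t) = M/(n_e·A·√(4πDt)) · exp(−(x−vt)²/(4Dt)), with n_e·A the pore (flow) area.
Plume center vt = 0.103 × 77.2 = 7.9516 m, so the well at 8.49 m is 0.5384 m downgradient of the peak.
√(4πDt) = 13.43 m, giving peak height M/(n_e·A·√(4πDt)) = 9.20/(0.32 × 2.48 × 13.43) = 0.8632 kg/m³.
(x−vt)²/(4Dt) = (0.5384)²/(4 × 0.186 × 77.2) = 0.005047; exp(−0.005047) = 0.9950.
C = 0.8632 × 0.9950 = 0.859 kg/m³.

0.859 kg/m³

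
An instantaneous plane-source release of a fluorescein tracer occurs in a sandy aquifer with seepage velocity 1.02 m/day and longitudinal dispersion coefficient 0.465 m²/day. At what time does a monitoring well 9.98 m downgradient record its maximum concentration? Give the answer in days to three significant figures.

9.35 days

For the 1D instantaneous-source solution, setting ∂C/∂t = 0 at fixed x gives v²t² + 2Dt − x² = 0, so t = (√(D² + v²x²) − D)/v².
√(D² + v²x²) = √(0.465² + 1.02² × 9.98²) = 10.19; v² = 1.0404.
t = (10.19 − 0.465)/1.0404 = 9.35 days (vs. the pure-advection estimate x/v = 9.78 d).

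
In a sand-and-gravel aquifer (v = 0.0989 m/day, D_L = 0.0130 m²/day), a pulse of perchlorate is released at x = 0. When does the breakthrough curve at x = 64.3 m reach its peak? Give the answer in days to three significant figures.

For the 1D instantaneous-source solution, setting ∂C/∂t = 0 at fixed x gives v²t² + 2Dt − x² = 0, so t = (√(D² + v²x²) − D)/v².
√(D² + v²x²) = √(0.0130² + 0.0989² × 64.3²) = 6.359; v² = 0.00978121.
t = (6.359 − 0.0130)/0.00978121 = 649 days (vs. the pure-advection estimate x/v = 650 d).

649 days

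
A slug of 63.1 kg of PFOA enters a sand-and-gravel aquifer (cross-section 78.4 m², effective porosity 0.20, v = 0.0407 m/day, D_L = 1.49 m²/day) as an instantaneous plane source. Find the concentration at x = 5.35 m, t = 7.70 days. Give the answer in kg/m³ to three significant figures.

For an instantaneous plane source, C(x,t) = M/(n_e·A·√(4πDt)) · exp(−(x−vt)²/(4Dt)), with n_e·A the pore (flow) area.
Plume center vt = 0.0407 × 7.70 = 0.31339 m, so the well at 5.35 m is 5.03661 m downgradient of the peak.
√(4πDt) = 12.01 m, giving peak height M/(n_e·A·√(4πDt)) = 63.1/(0.20 × 78.4 × 12.01) = 0.3351 kg/m³.
(x−vt)²/(4Dt) = (5.03661)²/(4 × 1.49 × 7.70) = 0.5528; exp(−0.5528) = 0.5753.
C = 0.3351 × 0.5753 = 0.193 kg/m³.

0.193 kg/m³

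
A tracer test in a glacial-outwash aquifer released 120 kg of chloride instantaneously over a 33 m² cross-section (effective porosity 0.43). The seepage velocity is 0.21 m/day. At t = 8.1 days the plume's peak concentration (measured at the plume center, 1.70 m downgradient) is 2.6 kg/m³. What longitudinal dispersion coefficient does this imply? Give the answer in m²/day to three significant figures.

0.104 m²/day

At the plume center C_max = M/(n_e·A·√(4πDt)), so D = M²/(4πt·(n_e·A·C_max)²).
n_e·A·C_max = 0.43 × 33 × 2.6 = 36.89 kg/m.
D = 120²/(4π × 8.1 × 36.89²) = 0.104 m²/day.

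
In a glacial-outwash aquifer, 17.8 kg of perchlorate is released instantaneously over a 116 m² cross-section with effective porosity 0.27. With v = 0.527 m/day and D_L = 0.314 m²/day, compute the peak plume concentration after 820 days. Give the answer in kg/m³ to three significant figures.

The peak of an instantaneous 1D plume sits at x = vt; there the Gaussian factor is 1 and C_max = M/(n_e·A·√(4πDt)), where n_e·A is the pore area the mass is dissolved in.
√(4πDt) = √(4π × 0.314 × 820) = 56.88 m, so C_max = 17.8/(0.27 × 116 × 56.88) = 0.00999 kg/m³.

0.00999 kg/m³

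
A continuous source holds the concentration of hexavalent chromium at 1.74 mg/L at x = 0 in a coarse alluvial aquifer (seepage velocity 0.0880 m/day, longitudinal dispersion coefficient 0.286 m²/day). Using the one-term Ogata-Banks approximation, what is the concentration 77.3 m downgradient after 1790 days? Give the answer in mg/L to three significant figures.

1.73 mg/L

For a continuous step input, C/C₀ ≈ ½·erfc((x−vt)/(2√(Dt))).
vt = 0.0880 × 1790 = 157.52 m and 2√(Dt) = 2√(0.286 × 1790) = 45.25 m.
Argument (x−vt)/(2√(Dt)) = (77.3 − 157.52)/45.25 = -1.773; ½·erfc(-1.773) = 0.9939.
C = 1.74 × 0.9939 = 1.73 mg/L.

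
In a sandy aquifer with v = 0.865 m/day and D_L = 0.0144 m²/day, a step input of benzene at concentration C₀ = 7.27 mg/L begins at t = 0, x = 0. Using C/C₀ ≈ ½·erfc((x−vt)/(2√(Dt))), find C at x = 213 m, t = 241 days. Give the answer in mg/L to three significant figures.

0.310 mg/L

For a continuous step input, C/C₀ ≈ ½·erfc((x−vt)/(2√(Dt))).
vt = 0.865 × 241 = 208.465 m and 2√(Dt) = 2√(0.0144 × 241) = 3.726 m.
Argument (x−vt)/(2√(Dt)) = (213 − 208.465)/3.726 = 1.217; ½·erfc(1.217) = 0.04262.
C = 7.27 × 0.04262 = 0.310 mg/L.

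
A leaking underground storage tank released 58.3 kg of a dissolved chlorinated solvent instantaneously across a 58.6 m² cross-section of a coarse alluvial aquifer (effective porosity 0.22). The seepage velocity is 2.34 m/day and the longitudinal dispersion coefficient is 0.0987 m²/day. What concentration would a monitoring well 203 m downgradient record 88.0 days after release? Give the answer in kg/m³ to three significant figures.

0.339 kg/m³

For an instantaneous plane source, C(x,t) = M/(n_e·A·√(4πDt)) · exp(−(x−vt)²/(4Dt)), with n_e·A the pore (flow) area.
Plume center vt = 2.34 × 88.0 = 205.92 m, so the well at 203 m is 2.92 m upgradient of the peak.
√(4πDt) = 10.45 m, giving peak height M/(n_e·A·√(4πDt)) = 58.3/(0.22 × 58.6 × 10.45) = 0.4327 kg/m³.
(x−vt)²/(4Dt) = (-2.92)²/(4 × 0.0987 × 88.0) = 0.2454; exp(−0.2454) = 0.7824.
C = 0.4327 × 0.7824 = 0.339 kg/m³.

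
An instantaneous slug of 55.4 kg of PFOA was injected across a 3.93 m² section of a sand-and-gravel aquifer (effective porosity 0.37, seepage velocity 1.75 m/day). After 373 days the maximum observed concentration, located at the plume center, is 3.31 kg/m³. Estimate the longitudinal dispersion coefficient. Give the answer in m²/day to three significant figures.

At the plume center C_max = M/(n_e·A·√(4πDt)), so D = M²/(4πt·(n_e·A·C_max)²).
n_e·A·C_max = 0.37 × 3.93 × 3.31 = 4.813 kg/m.
D = 55.4²/(4π × 373 × 4.813²) = 0.0283 m²/day.

0.0283 m²/day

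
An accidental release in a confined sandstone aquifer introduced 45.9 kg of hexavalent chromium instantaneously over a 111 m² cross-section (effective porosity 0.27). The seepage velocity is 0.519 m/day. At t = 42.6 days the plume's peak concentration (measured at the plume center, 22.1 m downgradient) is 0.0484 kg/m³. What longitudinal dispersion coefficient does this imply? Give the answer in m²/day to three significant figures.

At the plume center C_max = M/(n_e·A·√(4πDt)), so D = M²/(4πt·(n_e·A·C_max)²).
n_e·A·C_max = 0.27 × 111 × 0.0484 = 1.451 kg/m.
D = 45.9²/(4π × 42.6 × 1.451²) = 1.87 m²/day.

1.87 m²/day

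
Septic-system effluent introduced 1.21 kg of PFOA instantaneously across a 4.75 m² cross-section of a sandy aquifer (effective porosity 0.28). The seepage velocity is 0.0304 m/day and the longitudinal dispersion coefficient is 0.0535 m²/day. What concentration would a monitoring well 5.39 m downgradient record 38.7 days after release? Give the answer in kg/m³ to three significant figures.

0.0209 kg/m³

For an instantaneous plane source, C(x,t) = M/(n_e·A·√(4πDt)) · exp(−(x−vt)²/(4Dt)), with n_e·A the pore (flow) area.
Plume center vt = 0.0304 × 38.7 = 1.17648 m, so the well at 5.39 m is 4.21352 m downgradient of the peak.
√(4πDt) = 5.101 m, giving peak height M/(n_e·A·√(4πDt)) = 1.21/(0.28 × 4.75 × 5.101) = 0.1784 kg/m³.
(x−vt)²/(4Dt) = (4.21352)²/(4 × 0.0535 × 38.7) = 2.144; exp(−2.144) = 0.1172.
C = 0.1784 × 0.1172 = 0.0209 kg/m³.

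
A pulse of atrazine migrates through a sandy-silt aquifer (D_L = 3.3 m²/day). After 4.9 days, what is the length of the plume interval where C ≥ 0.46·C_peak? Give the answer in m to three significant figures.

The plume is Gaussian with σ = √(2Dt) = √(2 × 3.3 × 4.9) = 5.687 m.
C/C_peak = exp(−Δx²/(2σ²)) = 0.46 ⇒ Δx = σ·√(−2 ln 0.46) = 5.687 × 1.246 = 7.086 m.
Width = 2Δx = 14.2 m.

14.2 m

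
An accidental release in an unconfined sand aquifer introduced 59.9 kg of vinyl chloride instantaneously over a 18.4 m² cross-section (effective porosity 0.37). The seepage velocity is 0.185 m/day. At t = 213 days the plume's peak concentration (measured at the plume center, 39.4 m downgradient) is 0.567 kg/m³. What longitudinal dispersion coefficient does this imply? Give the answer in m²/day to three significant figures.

At the plume center C_max = M/(n_e·A·√(4πDt)), so D = M²/(4πt·(n_e·A·C_max)²).
n_e·A·C_max = 0.37 × 18.4 × 0.567 = 3.860 kg/m.
D = 59.9²/(4π × 213 × 3.860²) = 0.0900 m²/day.

0.0900 m²/day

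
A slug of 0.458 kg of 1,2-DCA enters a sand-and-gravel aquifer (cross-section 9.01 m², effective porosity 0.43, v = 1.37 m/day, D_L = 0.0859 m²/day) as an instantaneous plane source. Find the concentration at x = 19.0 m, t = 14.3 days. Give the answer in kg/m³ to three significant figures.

For an instantaneous plane source, C(x,t) = M/(n_e·A·√(4πDt)) · exp(−(x−vt)²/(4Dt)), with n_e·A the pore (flow) area.
Plume center vt = 1.37 × 14.3 = 19.591 m, so the well at 19.0 m is 0.591 m upgradient of the peak.
√(4πDt) = 3.929 m, giving peak height M/(n_e·A·√(4πDt)) = 0.458/(0.43 × 9.01 × 3.929) = 0.03009 kg/m³.
(x−vt)²/(4Dt) = (-0.591)²/(4 × 0.0859 × 14.3) = 0.07109; exp(−0.07109) = 0.9314.
C = 0.03009 × 0.9314 = 0.0280 kg/m³.

0.0280 kg/m³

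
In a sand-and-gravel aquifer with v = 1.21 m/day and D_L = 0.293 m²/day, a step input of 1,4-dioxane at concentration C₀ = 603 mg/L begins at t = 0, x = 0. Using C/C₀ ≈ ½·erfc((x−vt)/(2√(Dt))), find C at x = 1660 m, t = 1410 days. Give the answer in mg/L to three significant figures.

For a continuous step input, C/C₀ ≈ ½·erfc((x−vt)/(2√(Dt))).
vt = 1.21 × 1410 = 1706.1 m and 2√(Dt) = 2√(0.293 × 1410) = 40.65 m.
Argument (x−vt)/(2√(Dt)) = (1660 − 1706.1)/40.65 = -1.134; ½·erfc(-1.134) = 0.9456.
C = 603 × 0.9456 = 570 mg/L.

570 mg/L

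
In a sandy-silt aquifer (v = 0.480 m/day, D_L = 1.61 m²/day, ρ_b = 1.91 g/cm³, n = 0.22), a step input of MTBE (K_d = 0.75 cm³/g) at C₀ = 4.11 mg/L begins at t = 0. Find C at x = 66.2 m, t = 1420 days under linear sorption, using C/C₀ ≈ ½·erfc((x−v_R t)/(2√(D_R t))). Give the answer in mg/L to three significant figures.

Retardation factor R = 1 + ρ_b·K_d/n = 1 + 1.91 × 0.75/0.22 = 7.511.
Sorption retards both mechanisms: v_R = v/R = 0.06391 m/day, D_R = D/R = 0.2144 m²/day.
v_R·t = 0.06391 × 1420 = 90.7522 m; 2√(D_R t) = 34.90 m; argument = (66.2 − 90.7522)/34.90 = -0.7035.
C = C₀ × ½·erfc(-0.7035) = 4.11 × 0.8401 = 3.45 mg/L.

3.45 mg/L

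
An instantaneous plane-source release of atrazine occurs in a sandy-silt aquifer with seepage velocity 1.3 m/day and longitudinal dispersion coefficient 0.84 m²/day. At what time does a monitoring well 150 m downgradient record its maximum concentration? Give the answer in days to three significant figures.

115 days

For the 1D instantaneous-source solution, setting ∂C/∂t = 0 at fixed x gives v²t² + 2Dt − x² = 0, so t = (√(D² + v²x²) − D)/v².
√(D² + v²x²) = √(0.84² + 1.3² × 150²) = 195.0; v² = 1.69.
t = (195.0 − 0.84)/1.69 = 115 days (vs. the pure-advection estimate x/v = 115 d).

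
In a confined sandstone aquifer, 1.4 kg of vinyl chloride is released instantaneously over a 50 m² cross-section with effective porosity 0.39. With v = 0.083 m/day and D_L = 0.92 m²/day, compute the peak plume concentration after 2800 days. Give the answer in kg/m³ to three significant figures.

0.000399 kg/m³

The peak of an instantaneous 1D plume sits at x = vt; there the Gaussian factor is 1 and C_max = M/(n_e·A·√(4πDt)), where n_e·A is the pore area the mass is dissolved in.
√(4πDt) = √(4π × 0.92 × 2800) = 179.9 m, so C_max = 1.4/(0.39 × 50 × 179.9) = 0.000399 kg/m³.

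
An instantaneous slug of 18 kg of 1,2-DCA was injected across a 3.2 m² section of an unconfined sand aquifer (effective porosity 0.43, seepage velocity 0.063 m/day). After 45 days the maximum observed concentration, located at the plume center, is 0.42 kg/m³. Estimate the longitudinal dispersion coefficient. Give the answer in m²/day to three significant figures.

1.72 m²/day

At the plume center C_max = M/(n_e·A·√(4πDt)), so D = M²/(4πt·(n_e·A·C_max)²).
n_e·A·C_max = 0.43 × 3.2 × 0.42 = 0.5779 kg/m.
D = 18²/(4π × 45 × 0.5779²) = 1.72 m²/day.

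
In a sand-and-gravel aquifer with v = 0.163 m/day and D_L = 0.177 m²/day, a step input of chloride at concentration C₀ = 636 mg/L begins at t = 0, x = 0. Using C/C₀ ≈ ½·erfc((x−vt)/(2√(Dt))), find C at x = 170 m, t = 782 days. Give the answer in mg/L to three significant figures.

For a continuous step input, C/C₀ ≈ ½·erfc((x−vt)/(2√(Dt))).
vt = 0.163 × 782 = 127.466 m and 2√(Dt) = 2√(0.177 × 782) = 23.53 m.
Argument (x−vt)/(2√(Dt)) = (170 − 127.466)/23.53 = 1.808; ½·erfc(1.808) = 0.005281.
C = 636 × 0.005281 = 3.36 mg/L.

3.36 mg/L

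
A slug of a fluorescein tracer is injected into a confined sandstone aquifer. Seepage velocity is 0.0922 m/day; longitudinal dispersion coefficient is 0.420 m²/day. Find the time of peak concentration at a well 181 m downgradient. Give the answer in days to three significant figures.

For the 1D instantaneous-source solution, setting ∂C/∂t = 0 at fixed x gives v²t² + 2Dt − x² = 0, so t = (√(D² + v²x²) − D)/v².
√(D² + v²x²) = √(0.420² + 0.0922² × 181²) = 16.69; v² = 0.00850084.
t = (16.69 − 0.420)/0.00850084 = 1910 days (vs. the pure-advection estimate x/v = 1960 d).

1910 days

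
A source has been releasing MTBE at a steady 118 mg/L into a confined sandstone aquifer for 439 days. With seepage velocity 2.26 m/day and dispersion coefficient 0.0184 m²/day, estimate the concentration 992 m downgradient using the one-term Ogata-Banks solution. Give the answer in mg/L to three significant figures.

60.6 mg/L

For a continuous step input, C/C₀ ≈ ½·erfc((x−vt)/(2√(Dt))).
vt = 2.26 × 439 = 992.14 m and 2√(Dt) = 2√(0.0184 × 439) = 5.684 m.
Argument (x−vt)/(2√(Dt)) = (992 − 992.14)/5.684 = -0.02463; ½·erfc(-0.02463) = 0.5139.
C = 118 × 0.5139 = 60.6 mg/L.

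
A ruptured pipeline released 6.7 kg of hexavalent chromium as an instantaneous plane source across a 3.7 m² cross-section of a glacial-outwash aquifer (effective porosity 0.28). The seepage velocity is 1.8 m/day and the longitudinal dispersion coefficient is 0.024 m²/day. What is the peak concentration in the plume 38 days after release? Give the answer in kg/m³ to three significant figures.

The peak of an instantaneous 1D plume sits at x = vt; there the Gaussian factor is 1 and C_max = M/(n_e·A·√(4πDt)), where n_e·A is the pore area the mass is dissolved in.
√(4πDt) = √(4π × 0.024 × 38) = 3.385 m, so C_max = 6.7/(0.28 × 3.7 × 3.385) = 1.91 kg/m³.

1.91 kg/m³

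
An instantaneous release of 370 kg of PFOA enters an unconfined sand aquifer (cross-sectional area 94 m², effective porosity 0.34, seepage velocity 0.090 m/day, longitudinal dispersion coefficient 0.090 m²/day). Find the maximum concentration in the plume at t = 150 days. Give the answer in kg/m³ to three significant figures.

0.889 kg/m³

The peak of an instantaneous 1D plume sits at x = vt; there the Gaussian factor is 1 and C_max = M/(n_e·A·√(4πDt)), where n_e·A is the pore area the mass is dissolved in.
√(4πDt) = √(4π × 0.090 × 150) = 13.02 m, so C_max = 370/(0.34 × 94 × 13.02) = 0.889 kg/m³.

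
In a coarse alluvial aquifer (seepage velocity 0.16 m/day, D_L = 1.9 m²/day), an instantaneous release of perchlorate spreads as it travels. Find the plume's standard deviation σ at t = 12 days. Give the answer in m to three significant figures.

6.75 m

Dispersive spreading gives a Gaussian with σ² = 2Dt; advection only shifts the center.
σ = √(2 × 1.9 × 12) = 6.75 m.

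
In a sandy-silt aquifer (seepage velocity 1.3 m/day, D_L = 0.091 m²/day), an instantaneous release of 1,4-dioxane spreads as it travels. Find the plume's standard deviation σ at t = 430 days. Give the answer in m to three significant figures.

Dispersive spreading gives a Gaussian with σ² = 2Dt; advection only shifts the center.
σ = √(2 × 0.091 × 430) = 8.85 m.

8.85 m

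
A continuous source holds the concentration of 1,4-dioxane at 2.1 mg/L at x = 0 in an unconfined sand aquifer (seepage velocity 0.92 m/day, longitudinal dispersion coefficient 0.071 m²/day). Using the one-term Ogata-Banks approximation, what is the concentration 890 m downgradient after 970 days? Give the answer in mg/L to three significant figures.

1.22 mg/L

For a continuous step input, C/C₀ ≈ ½·erfc((x−vt)/(2√(Dt))).
vt = 0.92 × 970 = 892.4 m and 2√(Dt) = 2√(0.071 × 970) = 16.60 m.
Argument (x−vt)/(2√(Dt)) = (890 − 892.4)/16.60 = -0.1446; ½·erfc(-0.1446) = 0.5810.
C = 2.1 × 0.5810 = 1.22 mg/L.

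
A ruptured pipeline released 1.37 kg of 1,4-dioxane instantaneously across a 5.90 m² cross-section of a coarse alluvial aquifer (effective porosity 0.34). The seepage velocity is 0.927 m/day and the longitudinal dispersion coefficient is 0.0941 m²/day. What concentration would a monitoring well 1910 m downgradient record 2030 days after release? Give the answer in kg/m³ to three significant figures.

For an instantaneous plane source, C(x,t) = M/(n_e·A·√(4πDt)) · exp(−(x−vt)²/(4Dt)), with n_e·A the pore (flow) area.
Plume center vt = 0.927 × 2030 = 1881.81 m, so the well at 1910 m is 28.19 m downgradient of the peak.
√(4πDt) = 48.99 m, giving peak height M/(n_e·A·√(4πDt)) = 1.37/(0.34 × 5.90 × 48.99) = 0.01394 kg/m³.
(x−vt)²/(4Dt) = (28.19)²/(4 × 0.0941 × 2030) = 1.040; exp(−1.040) = 0.3535.
C = 0.01394 × 0.3535 = 0.00493 kg/m³.

0.00493 kg/m³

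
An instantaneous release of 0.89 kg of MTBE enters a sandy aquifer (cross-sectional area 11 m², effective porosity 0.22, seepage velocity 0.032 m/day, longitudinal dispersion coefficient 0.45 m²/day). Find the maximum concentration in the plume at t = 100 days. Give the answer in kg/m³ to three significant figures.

The peak of an instantaneous 1D plume sits at x = vt; there the Gaussian factor is 1 and C_max = M/(n_e·A·√(4πDt)), where n_e·A is the pore area the mass is dissolved in.
√(4πDt) = √(4π × 0.45 × 100) = 23.78 m, so C_max = 0.89/(0.22 × 11 × 23.78) = 0.0155 kg/m³.

0.0155 kg/m³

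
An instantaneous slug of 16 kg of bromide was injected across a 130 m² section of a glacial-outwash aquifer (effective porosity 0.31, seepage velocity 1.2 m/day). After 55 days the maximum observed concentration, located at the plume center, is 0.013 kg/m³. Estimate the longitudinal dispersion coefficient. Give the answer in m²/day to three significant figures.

1.35 m²/day

At the plume center C_max = M/(n_e·A·√(4πDt)), so D = M²/(4πt·(n_e·A·C_max)²).
n_e·A·C_max = 0.31 × 130 × 0.013 = 0.5239 kg/m.
D = 16²/(4π × 55 × 0.5239²) = 1.35 m²/day.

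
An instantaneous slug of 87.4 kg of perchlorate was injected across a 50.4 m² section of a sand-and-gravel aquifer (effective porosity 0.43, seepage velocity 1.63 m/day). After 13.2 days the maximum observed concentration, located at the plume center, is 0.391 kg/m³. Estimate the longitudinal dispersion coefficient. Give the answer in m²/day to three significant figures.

At the plume center C_max = M/(n_e·A·√(4πDt)), so D = M²/(4πt·(n_e·A·C_max)²).
n_e·A·C_max = 0.43 × 50.4 × 0.391 = 8.474 kg/m.
D = 87.4²/(4π × 13.2 × 8.474²) = 0.641 m²/day.

0.641 m²/day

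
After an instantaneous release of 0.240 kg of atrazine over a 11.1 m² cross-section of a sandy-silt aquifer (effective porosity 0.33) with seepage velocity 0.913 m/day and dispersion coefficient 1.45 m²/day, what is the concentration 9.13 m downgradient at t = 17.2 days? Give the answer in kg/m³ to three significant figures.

For an instantaneous plane source, C(x,t) = M/(n_e·A·√(4πDt)) · exp(−(x−vt)²/(4Dt)), with n_e·A the pore (flow) area.
Plume center vt = 0.913 × 17.2 = 15.7036 m, so the well at 9.13 m is 6.5736 m upgradient of the peak.
√(4πDt) = 17.70 m, giving peak height M/(n_e·A·√(4πDt)) = 0.240/(0.33 × 11.1 × 17.70) = 0.003702 kg/m³.
(x−vt)²/(4Dt) = (-6.5736)²/(4 × 1.45 × 17.2) = 0.4332; exp(−0.4332) = 0.6484.
C = 0.003702 × 0.6484 = 0.00240 kg/m³.

0.00240 kg/m³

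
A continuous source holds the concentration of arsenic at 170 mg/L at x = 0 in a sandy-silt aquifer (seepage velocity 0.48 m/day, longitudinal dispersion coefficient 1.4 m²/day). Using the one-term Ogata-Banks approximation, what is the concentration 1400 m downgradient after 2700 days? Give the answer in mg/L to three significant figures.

For a continuous step input, C/C₀ ≈ ½·erfc((x−vt)/(2√(Dt))).
vt = 0.48 × 2700 = 1296 m and 2√(Dt) = 2√(1.4 × 2700) = 123.0 m.
Argument (x−vt)/(2√(Dt)) = (1400 − 1296)/123.0 = 0.8455; ½·erfc(0.8455) = 0.1159.
C = 170 × 0.1159 = 19.7 mg/L.

19.7 mg/L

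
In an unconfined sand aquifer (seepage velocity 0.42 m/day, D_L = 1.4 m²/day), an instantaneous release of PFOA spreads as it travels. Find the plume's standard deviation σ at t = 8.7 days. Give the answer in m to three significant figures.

4.94 m

Dispersive spreading gives a Gaussian with σ² = 2Dt; advection only shifts the center.
σ = √(2 × 1.4 × 8.7) = 4.94 m.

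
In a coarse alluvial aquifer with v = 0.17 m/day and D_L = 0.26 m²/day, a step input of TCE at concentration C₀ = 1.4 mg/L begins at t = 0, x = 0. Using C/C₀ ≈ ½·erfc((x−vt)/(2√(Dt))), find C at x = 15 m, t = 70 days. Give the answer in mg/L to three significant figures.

0.425 mg/L

For a continuous step input, C/C₀ ≈ ½·erfc((x−vt)/(2√(Dt))).
vt = 0.17 × 70 = 11.9 m and 2√(Dt) = 2√(0.26 × 70) = 8.532 m.
Argument (x−vt)/(2√(Dt)) = (15 − 11.9)/8.532 = 0.3633; ½·erfc(0.3633) = 0.3037.
C = 1.4 × 0.3037 = 0.425 mg/L.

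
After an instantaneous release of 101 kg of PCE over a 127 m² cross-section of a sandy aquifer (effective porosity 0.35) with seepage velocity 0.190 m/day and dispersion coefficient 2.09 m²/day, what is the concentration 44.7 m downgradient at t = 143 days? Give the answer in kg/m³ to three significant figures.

0.0287 kg/m³

For an instantaneous plane source, C(x,t) = M/(n_e·A·√(4πDt)) · exp(−(x−vt)²/(4Dt)), with n_e·A the pore (flow) area.
Plume center vt = 0.190 × 143 = 27.17 m, so the well at 44.7 m is 17.53 m downgradient of the peak.
√(4πDt) = 61.28 m, giving peak height M/(n_e·A·√(4πDt)) = 101/(0.35 × 127 × 61.28) = 0.03708 kg/m³.
(x−vt)²/(4Dt) = (17.53)²/(4 × 2.09 × 143) = 0.2571; exp(−0.2571) = 0.7733.
C = 0.03708 × 0.7733 = 0.0287 kg/m³.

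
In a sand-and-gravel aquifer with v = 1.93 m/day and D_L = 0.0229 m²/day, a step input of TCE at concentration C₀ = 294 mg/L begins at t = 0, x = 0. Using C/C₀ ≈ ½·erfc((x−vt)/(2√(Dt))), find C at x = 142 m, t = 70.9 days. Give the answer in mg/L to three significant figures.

For a continuous step input, C/C₀ ≈ ½·erfc((x−vt)/(2√(Dt))).
vt = 1.93 × 70.9 = 136.837 m and 2√(Dt) = 2√(0.0229 × 70.9) = 2.548 m.
Argument (x−vt)/(2√(Dt)) = (142 − 136.837)/2.548 = 2.026; ½·erfc(2.026) = 0.002084.
C = 294 × 0.002084 = 0.613 mg/L.

0.613 mg/L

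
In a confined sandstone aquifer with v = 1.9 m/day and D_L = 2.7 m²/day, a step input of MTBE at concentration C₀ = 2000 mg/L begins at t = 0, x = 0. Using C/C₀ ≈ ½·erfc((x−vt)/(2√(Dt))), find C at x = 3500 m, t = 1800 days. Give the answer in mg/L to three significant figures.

417 mg/L

For a continuous step input, C/C₀ ≈ ½·erfc((x−vt)/(2√(Dt))).
vt = 1.9 × 1800 = 3420 m and 2√(Dt) = 2√(2.7 × 1800) = 139.4 m.
Argument (x−vt)/(2√(Dt)) = (3500 − 3420)/139.4 = 0.5739; ½·erfc(0.5739) = 0.2085.
C = 2000 × 0.2085 = 417 mg/L.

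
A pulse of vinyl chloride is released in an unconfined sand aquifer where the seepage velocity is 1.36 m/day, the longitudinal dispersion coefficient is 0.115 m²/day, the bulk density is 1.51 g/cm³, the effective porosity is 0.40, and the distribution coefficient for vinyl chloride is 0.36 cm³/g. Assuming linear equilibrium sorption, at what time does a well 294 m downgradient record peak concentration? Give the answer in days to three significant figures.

Retardation factor R = 1 + ρ_b·K_d/n = 1 + 1.51 × 0.36/0.40 = 2.359.
Sorption retards both mechanisms: v_R = v/R = 0.5765 m/day, D_R = D/R = 0.04875 m²/day.
Peak time from v_R²t² + 2D_R t − x² = 0: t = (√(D_R² + v_R²x²) − D_R)/v_R².
√(D_R² + v_R²x²) = √(0.04875² + 0.5765² × 294²) = 169.5; v_R² = 0.3324.
t = (169.5 − 0.04875)/0.3324 = 510 days.

510 days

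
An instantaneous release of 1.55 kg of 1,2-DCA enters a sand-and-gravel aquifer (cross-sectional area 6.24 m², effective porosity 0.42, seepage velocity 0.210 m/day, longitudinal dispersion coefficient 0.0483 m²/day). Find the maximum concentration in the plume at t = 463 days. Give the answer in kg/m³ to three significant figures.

The peak of an instantaneous 1D plume sits at x = vt; there the Gaussian factor is 1 and C_max = M/(n_e·A·√(4πDt)), where n_e·A is the pore area the mass is dissolved in.
√(4πDt) = √(4π × 0.0483 × 463) = 16.76 m, so C_max = 1.55/(0.42 × 6.24 × 16.76) = 0.0353 kg/m³.

0.0353 kg/m³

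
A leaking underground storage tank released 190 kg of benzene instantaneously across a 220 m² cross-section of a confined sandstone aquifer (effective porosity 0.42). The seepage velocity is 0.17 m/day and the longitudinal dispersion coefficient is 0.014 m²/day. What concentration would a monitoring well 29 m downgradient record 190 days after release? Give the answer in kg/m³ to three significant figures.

0.128 kg/m³

For an instantaneous plane source, C(x,t) = M/(n_e·A·√(4πDt)) · exp(−(x−vt)²/(4Dt)), with n_e·A the pore (flow) area.
Plume center vt = 0.17 × 190 = 32.3 m, so the well at 29 m is 3.3 m upgradient of the peak.
√(4πDt) = 5.782 m, giving peak height M/(n_e·A·√(4πDt)) = 190/(0.42 × 220 × 5.782) = 0.3556 kg/m³.
(x−vt)²/(4Dt) = (-3.3)²/(4 × 0.014 × 190) = 1.023; exp(−1.023) = 0.3595.
C = 0.3556 × 0.3595 = 0.128 kg/m³.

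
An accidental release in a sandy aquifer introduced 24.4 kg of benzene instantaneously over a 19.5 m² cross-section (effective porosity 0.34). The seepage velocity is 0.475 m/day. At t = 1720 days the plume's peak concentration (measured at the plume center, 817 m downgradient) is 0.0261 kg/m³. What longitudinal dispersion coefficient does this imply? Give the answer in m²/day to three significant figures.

At the plume center C_max = M/(n_e·A·√(4πDt)), so D = M²/(4πt·(n_e·A·C_max)²).
n_e·A·C_max = 0.34 × 19.5 × 0.0261 = 0.1730 kg/m.
D = 24.4²/(4π × 1720 × 0.1730²) = 0.920 m²/day.

0.920 m²/day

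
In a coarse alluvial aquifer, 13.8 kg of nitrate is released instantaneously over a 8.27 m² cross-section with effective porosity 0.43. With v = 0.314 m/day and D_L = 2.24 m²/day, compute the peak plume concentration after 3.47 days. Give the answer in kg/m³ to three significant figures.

0.393 kg/m³

The peak of an instantaneous 1D plume sits at x = vt; there the Gaussian factor is 1 and C_max = M/(n_e·A·√(4πDt)), where n_e·A is the pore area the mass is dissolved in.
√(4πDt) = √(4π × 2.24 × 3.47) = 9.883 m, so C_max = 13.8/(0.43 × 8.27 × 9.883) = 0.393 kg/m³.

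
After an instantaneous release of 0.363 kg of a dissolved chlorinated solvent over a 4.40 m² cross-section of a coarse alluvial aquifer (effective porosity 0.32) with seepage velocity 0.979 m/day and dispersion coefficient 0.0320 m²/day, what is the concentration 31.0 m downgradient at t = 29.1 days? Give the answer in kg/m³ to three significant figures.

For an instantaneous plane source, C(x,t) = M/(n_e·A·√(4πDt)) · exp(−(x−vt)²/(4Dt)), with n_e·A the pore (flow) area.
Plume center vt = 0.979 × 29.1 = 28.4889 m, so the well at 31.0 m is 2.5111 m downgradient of the peak.
√(4πDt) = 3.421 m, giving peak height M/(n_e·A·√(4πDt)) = 0.363/(0.32 × 4.40 × 3.421) = 0.07536 kg/m³.
(x−vt)²/(4Dt) = (2.5111)²/(4 × 0.0320 × 29.1) = 1.693; exp(−1.693) = 0.1840.
C = 0.07536 × 0.1840 = 0.0139 kg/m³.

0.0139 kg/m³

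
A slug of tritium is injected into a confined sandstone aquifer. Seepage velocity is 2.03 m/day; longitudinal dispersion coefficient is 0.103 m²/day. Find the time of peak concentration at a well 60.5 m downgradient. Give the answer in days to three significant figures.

29.8 days

For the 1D instantaneous-source solution, setting ∂C/∂t = 0 at fixed x gives v²t² + 2Dt − x² = 0, so t = (√(D² + v²x²) − D)/v².
√(D² + v²x²) = √(0.103² + 2.03² × 60.5²) = 122.8; v² = 4.1209.
t = (122.8 − 0.103)/4.1209 = 29.8 days (vs. the pure-advection estimate x/v = 29.8 d).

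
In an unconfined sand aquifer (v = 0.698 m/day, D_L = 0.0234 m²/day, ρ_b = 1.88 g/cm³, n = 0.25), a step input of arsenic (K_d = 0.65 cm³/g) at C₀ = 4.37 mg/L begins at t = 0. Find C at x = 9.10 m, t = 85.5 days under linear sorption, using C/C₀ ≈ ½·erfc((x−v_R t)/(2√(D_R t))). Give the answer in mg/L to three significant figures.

3.91 mg/L

Retardation factor R = 1 + ρ_b·K_d/n = 1 + 1.88 × 0.65/0.25 = 5.888.
Sorption retards both mechanisms: v_R = v/R = 0.1185 m/day, D_R = D/R = 0.003974 m²/day.
v_R·t = 0.1185 × 85.5 = 10.13175 m; 2√(D_R t) = 1.166 m; argument = (9.10 − 10.13175)/1.166 = -0.8849.
C = C₀ × ½·erfc(-0.8849) = 4.37 × 0.8946 = 3.91 mg/L.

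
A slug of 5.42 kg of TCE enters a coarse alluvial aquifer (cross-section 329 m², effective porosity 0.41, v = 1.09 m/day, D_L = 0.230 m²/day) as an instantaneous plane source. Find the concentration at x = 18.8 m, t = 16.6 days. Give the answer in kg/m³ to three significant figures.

0.00561 kg/m³

For an instantaneous plane source, C(x,t) = M/(n_e·A·√(4πDt)) · exp(−(x−vt)²/(4Dt)), with n_e·A the pore (flow) area.
Plume center vt = 1.09 × 16.6 = 18.094 m, so the well at 18.8 m is 0.706 m downgradient of the peak.
√(4πDt) = 6.927 m, giving peak height M/(n_e·A·√(4πDt)) = 5.42/(0.41 × 329 × 6.927) = 0.005801 kg/m³.
(x−vt)²/(4Dt) = (0.706)²/(4 × 0.230 × 16.6) = 0.03264; exp(−0.03264) = 0.9679.
C = 0.005801 × 0.9679 = 0.00561 kg/m³.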